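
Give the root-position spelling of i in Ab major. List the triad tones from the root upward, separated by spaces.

i is built on scale degree 1, which is Ab in both Ab major and its parallel. Stacking thirds in Ab minor on Ab gives Ab–Cb–Eb.

Ab Cb Eb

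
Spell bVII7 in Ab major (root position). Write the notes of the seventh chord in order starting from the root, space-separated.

Gb Bb Db Fb

The root of bVII7 is the lowered 7th degree: G becomes Gb. Building the dominant-seventh chord from the parallel minor on Gb: Gb–Bb–Db–Fb.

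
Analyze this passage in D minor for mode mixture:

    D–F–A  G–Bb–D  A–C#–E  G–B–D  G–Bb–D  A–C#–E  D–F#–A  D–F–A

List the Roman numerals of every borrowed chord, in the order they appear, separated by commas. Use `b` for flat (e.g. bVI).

The diatonic triads in D minor (with V from harmonic minor) are Dm, Edim, F, Gm, A, Bb, C. D–F–A = Dm, G–Bb–D = Gm and A–C#–E = A are all diatonic. But G–B–D is foreign: the diatonic iv on degree 4 is Gm, whereas G comes from D major. It is labeled IV. D–F#–A is not: scale degree 1 in D minor carries Dm (i). In D major the chord on that degree is D, so here it functions as I, borrowed from the parallel major.

IV, I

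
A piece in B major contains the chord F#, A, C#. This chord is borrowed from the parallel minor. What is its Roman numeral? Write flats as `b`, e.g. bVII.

v

The root F# is the diatonic 5th degree of B major; the borrowing shows in the chord quality. F#–A–C# is a minor chord — the form found in B minor, not the diatonic V (F#). Borrowed into B major it is written v.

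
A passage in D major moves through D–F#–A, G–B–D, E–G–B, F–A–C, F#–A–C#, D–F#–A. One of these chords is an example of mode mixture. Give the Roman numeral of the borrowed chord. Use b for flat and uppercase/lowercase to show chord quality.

bIII

In D major the diatonic chords are D, Em, F#m, G, A, Bm, C#dim. D–F#–A = D, G–B–D = G, E–G–B = Em and F#–A–C# = F#m all belong to that set. But F–A–C is foreign: the diatonic iii on degree 3 is F#m, whereas F comes from D minor. It is labeled bIII.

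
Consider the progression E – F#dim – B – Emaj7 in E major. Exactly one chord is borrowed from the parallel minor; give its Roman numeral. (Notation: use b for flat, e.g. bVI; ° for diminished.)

ii°

In E major the diatonic chords are E, F#m, G#m, A, B, C#m, D#dim. E, B and Emaj7 all belong to that set. But F#dim (F#–A–C) is foreign: the diatonic ii on degree 2 is F#m, whereas F#dim comes from E minor. It is labeled ii°.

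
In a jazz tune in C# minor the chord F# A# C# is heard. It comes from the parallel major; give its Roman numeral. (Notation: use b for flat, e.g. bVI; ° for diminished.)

IV

F# is scale degree 4 in C# minor. Diatonically C# minor has F#m (iv) on that degree; F#–A#–C# is instead the major chord native to C# major, so it takes the label IV.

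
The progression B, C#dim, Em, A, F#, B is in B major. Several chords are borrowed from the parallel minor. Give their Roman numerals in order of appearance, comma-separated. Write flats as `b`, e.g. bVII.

In B major the diatonic chords are B, C#m, D#m, E, F#, G#m, A#dim. B and F# are both diatonic. C#dim (C#–E–G) doesn't fit — on degree 2 B major would have C#m (ii). C#dim is the degree-2 chord of B minor, so it is the borrowed ii°. Em (E–G–B) is not: scale degree 4 in B major carries E (IV). In B minor the chord on that degree is Em, so here it functions as iv, borrowed from the parallel minor. A (A–C#–E) is not: scale degree 7 in B major carries A#dim (vii°). In B minor the chord on that degree is A, so here it functions as bVII, borrowed from the parallel minor.

ii°, iv, bVII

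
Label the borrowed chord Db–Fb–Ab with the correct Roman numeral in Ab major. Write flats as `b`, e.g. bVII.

iv

Db is scale degree 4 in Ab major. Diatonically Ab major has Db (IV) on that degree; Db–Fb–Ab is instead the minor chord native to Ab minor, so it takes the label iv.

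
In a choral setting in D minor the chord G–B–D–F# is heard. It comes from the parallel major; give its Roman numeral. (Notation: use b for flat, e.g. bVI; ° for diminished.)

IVmaj7

The root G is the diatonic 4th degree of D minor; the borrowing shows in the chord quality. G–B–D–F# is a major-seventh chord — the form found in D major, not the diatonic iv (Gm). Borrowed into D minor it is written IVmaj7.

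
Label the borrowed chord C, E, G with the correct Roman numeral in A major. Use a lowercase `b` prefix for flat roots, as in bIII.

In A major scale degree 3 is C#; C is its lowered form, from A minor. C–E–G is a major chord — the form found in A minor, not the diatonic iii (C#m). Borrowed into A major it is written bIII.

bIII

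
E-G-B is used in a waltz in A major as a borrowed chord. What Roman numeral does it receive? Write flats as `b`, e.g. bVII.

E is scale degree 5 in A major. The diatonic chord on degree 5 would be E (V), but E–G–B is the minor chord from A minor. As a borrowed chord it is labeled v.

v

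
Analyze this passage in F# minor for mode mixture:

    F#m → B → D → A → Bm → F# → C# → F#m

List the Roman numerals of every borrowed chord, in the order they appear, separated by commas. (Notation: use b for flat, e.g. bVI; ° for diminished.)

IV, I

The diatonic triads in F# minor (with V from harmonic minor) are F#m, G#dim, A, Bm, C#, D, E. Of the given chords, F#m, D, A, Bm and C# are diatonic. B (B–D#–F#) is not: scale degree 4 in F# minor carries Bm (iv). In F# major the chord on that degree is B, so here it functions as IV, borrowed from the parallel major. F# (F#–A#–C#) doesn't fit — on degree 1 F# minor would have F#m (i). F# is the degree-1 chord of F# major, so it is the borrowed I.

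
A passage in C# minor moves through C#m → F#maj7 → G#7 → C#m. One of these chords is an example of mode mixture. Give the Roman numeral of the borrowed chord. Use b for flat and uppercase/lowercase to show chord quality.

IVmaj7

The diatonic triads in C# minor (with V from harmonic minor) are C#m, D#dim, E, F#m, G#, A, B. C#m and G#7 are both diatonic. F#maj7 (F#–A#–C#–E#) is not: scale degree 4 in C# minor carries F#m (iv). In C# major the chord on that degree is F#maj7, so here it functions as IVmaj7, borrowed from the parallel major.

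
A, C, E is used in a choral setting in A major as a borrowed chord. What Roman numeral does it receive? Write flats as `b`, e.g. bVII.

The root A is the diatonic 1st degree of A major; the borrowing shows in the chord quality. Diatonically A major has A (I) on that degree; A–C–E is instead the minor chord native to A minor, so it takes the label i.

i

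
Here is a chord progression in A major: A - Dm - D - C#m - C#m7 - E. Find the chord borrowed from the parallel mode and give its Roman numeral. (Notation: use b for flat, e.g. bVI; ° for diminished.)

A major has the diatonic set A, Bm, C#m, D, E, F#m, G#dim. Of the given chords, A, D, C#m, C#m7 and E are diatonic. But Dm (D–F–A) is foreign: the diatonic IV on degree 4 is D, whereas Dm comes from A minor. It is labeled iv.

iv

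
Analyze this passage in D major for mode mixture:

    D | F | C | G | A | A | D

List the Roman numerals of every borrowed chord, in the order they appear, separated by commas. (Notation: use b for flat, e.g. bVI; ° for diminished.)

bIII, bVII

In D major the diatonic chords are D, Em, F#m, G, A, Bm, C#dim. Of the given chords, D, G and A are diatonic. F (F–A–C) doesn't fit — on degree 3 D major would have F#m (iii). F is the degree-3 chord of D minor, so it is the borrowed bIII. But C (C–E–G) is foreign: the diatonic vii° on degree 7 is C#dim, whereas C comes from D minor. It is labeled bVII.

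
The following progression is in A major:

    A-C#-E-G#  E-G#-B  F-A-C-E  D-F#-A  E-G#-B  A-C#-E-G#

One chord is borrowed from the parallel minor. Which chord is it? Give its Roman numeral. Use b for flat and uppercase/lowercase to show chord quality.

In A major the diatonic chords are A, Bm, C#m, D, E, F#m, G#dim. A–C#–E–G# = Amaj7, E–G#–B = E and D–F#–A = D all belong to that set. F–A–C–E doesn't fit — on degree 6 A major would have F#m (vi). Fmaj7 is the degree-6 chord of A minor, so it is the borrowed bVImaj7.

bVImaj7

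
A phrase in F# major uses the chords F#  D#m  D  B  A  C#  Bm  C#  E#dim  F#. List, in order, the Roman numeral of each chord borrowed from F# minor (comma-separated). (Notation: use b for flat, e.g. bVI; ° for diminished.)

bVI, bIII, iv

The diatonic triads in F# major are F#, G#m, A#m, B, C#, D#m, E#dim. F#, D#m, B, C# and E#dim all belong to that set. But D (D–F#–A) is foreign: the diatonic vi on degree 6 is D#m, whereas D comes from F# minor. It is labeled bVI. But A (A–C#–E) is foreign: the diatonic iii on degree 3 is A#m, whereas A comes from F# minor. It is labeled bIII. Bm (B–D–F#) doesn't fit — on degree 4 F# major would have B (IV). Bm is the degree-4 chord of F# minor, so it is the borrowed iv.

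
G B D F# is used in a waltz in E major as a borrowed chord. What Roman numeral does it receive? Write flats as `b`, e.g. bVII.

bIIImaj7

G is the lowered form of scale degree 3 in E major (the diatonic degree 3 is G#). The diatonic chord on degree 3 would be G#m (iii), but G–B–D–F# is the major-seventh chord from E minor. As a borrowed chord it is labeled bIIImaj7.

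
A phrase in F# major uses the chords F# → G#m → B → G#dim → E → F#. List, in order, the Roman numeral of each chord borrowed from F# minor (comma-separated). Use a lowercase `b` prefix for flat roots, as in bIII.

The diatonic triads in F# major are F#, G#m, A#m, B, C#, D#m, E#dim. F#, G#m and B all belong to that set. G#dim (G#–B–D) is not: scale degree 2 in F# major carries G#m (ii). In F# minor the chord on that degree is G#dim, so here it functions as ii°, borrowed from the parallel minor. E (E–G#–B) doesn't fit — on degree 7 F# major would have E#dim (vii°). E is the degree-7 chord of F# minor, so it is the borrowed bVII.

ii°, bVII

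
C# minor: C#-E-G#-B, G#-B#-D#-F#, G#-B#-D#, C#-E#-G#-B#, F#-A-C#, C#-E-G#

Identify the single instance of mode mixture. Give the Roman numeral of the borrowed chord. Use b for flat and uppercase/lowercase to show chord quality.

The diatonic triads in C# minor (with V from harmonic minor) are C#m, D#dim, E, F#m, G#, A, B. C#–E–G#–B = C#m7, G#–B#–D#–F# = G#7, G#–B#–D# = G#, F#–A–C# = F#m and C#–E–G# = C#m all belong to that set. But C#–E#–G#–B# is foreign: the diatonic i on degree 1 is C#m, whereas C#maj7 comes from C# major. It is labeled Imaj7.

Imaj7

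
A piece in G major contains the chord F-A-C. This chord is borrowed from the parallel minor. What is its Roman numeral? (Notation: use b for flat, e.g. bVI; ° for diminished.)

In G major scale degree 7 is F#; F is its lowered form, from G minor. F–A–C is a major chord — the form found in G minor, not the diatonic vii° (F#dim). Borrowed into G major it is written bVII.

bVII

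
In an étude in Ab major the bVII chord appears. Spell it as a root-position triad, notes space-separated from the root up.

Gb Bb Db

bVII is built on the lowered scale degree 7. In Ab major degree 7 is G; lowered it becomes Gb. Building the major chord from the parallel minor on Gb: Gb–Bb–Db.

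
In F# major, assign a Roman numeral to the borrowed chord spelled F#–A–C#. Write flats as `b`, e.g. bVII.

F# is scale degree 1 in F# major. Diatonically F# major has F# (I) on that degree; F#–A–C# is instead the minor chord native to F# minor, so it takes the label i.

i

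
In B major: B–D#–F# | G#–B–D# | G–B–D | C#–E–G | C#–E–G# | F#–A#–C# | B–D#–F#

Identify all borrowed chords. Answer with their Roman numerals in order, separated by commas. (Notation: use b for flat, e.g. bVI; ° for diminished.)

B major has the diatonic set B, C#m, D#m, E, F#, G#m, A#dim. B–D#–F# = B, G#–B–D# = G#m, C#–E–G# = C#m and F#–A#–C# = F# are all diatonic. G–B–D is not: scale degree 6 in B major carries G#m (vi). In B minor the chord on that degree is G, so here it functions as bVI, borrowed from the parallel minor. C#–E–G is not: scale degree 2 in B major carries C#m (ii). In B minor the chord on that degree is C#dim, so here it functions as ii°, borrowed from the parallel minor.

bVI, ii°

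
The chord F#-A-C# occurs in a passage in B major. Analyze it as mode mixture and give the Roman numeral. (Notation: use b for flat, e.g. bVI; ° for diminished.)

v

The root F# is the diatonic 5th degree of B major; the borrowing shows in the chord quality. The diatonic chord on degree 5 would be F# (V), but F#–A–C# is the minor chord from B minor. As a borrowed chord it is labeled v.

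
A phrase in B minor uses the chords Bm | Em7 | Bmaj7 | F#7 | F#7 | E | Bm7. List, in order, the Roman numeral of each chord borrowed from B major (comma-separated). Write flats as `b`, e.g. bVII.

Imaj7, IV

In B minor (with V from harmonic minor) the diatonic chords are Bm, C#dim, D, Em, F#, G, A. Bm, Em7, F#7 and Bm7 are all diatonic. Bmaj7 (B–D#–F#–A#) is not: scale degree 1 in B minor carries Bm (i). In B major the chord on that degree is Bmaj7, so here it functions as Imaj7, borrowed from the parallel major. E (E–G#–B) is not: scale degree 4 in B minor carries Em (iv). In B major the chord on that degree is E, so here it functions as IV, borrowed from the parallel major.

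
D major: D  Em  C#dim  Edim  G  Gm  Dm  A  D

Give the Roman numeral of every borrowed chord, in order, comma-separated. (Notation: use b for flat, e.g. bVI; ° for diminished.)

In D major the diatonic chords are D, Em, F#m, G, A, Bm, C#dim. D, Em, C#dim, G and A are all diatonic. But Edim (E–G–Bb) is foreign: the diatonic ii on degree 2 is Em, whereas Edim comes from D minor. It is labeled ii°. But Gm (G–Bb–D) is foreign: the diatonic IV on degree 4 is G, whereas Gm comes from D minor. It is labeled iv. But Dm (D–F–A) is foreign: the diatonic I on degree 1 is D, whereas Dm comes from D minor. It is labeled i.

ii°, iv, i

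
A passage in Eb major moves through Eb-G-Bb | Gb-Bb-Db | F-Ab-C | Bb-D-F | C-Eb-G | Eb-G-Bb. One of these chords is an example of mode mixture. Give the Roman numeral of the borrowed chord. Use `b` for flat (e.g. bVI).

Eb major has the diatonic set Eb, Fm, Gm, Ab, Bb, Cm, Ddim. Eb–G–Bb = Eb, F–Ab–C = Fm, Bb–D–F = Bb and C–Eb–G = Cm all belong to that set. Gb–Bb–Db doesn't fit — on degree 3 Eb major would have Gm (iii). Gb is the degree-3 chord of Eb minor, so it is the borrowed bIII.

bIII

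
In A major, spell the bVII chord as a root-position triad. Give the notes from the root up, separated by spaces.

G B D

The root of bVII is the lowered 7th degree: G# becomes G. Stacking thirds in A minor on G gives G–B–D.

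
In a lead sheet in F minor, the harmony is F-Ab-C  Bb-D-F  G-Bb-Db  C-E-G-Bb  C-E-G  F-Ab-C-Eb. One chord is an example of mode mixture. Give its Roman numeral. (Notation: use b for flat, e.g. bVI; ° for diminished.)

In F minor (with V from harmonic minor) the diatonic chords are Fm, Gdim, Ab, Bbm, C, Db, Eb. F–Ab–C = Fm, G–Bb–Db = Gdim, C–E–G–Bb = C7, C–E–G = C and F–Ab–C–Eb = Fm7 are all diatonic. Bb–D–F doesn't fit — on degree 4 F minor would have Bbm (iv). Bb is the degree-4 chord of F major, so it is the borrowed IV.

IV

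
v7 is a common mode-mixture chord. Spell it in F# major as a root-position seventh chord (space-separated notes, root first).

v7 is built on scale degree 5, which is C# in both F# major and its parallel. Stacking thirds in F# minor on C# gives C#–E–G#–B.

C# E G# B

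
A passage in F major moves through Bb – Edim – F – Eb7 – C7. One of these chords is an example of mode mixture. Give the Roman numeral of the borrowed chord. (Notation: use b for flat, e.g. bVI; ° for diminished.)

The diatonic triads in F major are F, Gm, Am, Bb, C, Dm, Edim. Bb, Edim, F and C7 are all diatonic. Eb7 (Eb–G–Bb–Db) doesn't fit — on degree 7 F major would have Edim (vii°). Eb7 is the degree-7 chord of F minor, so it is the borrowed bVII7.

bVII7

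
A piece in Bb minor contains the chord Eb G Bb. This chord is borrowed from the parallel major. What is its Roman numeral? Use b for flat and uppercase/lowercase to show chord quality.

IV

Eb is scale degree 4 in Bb minor. Eb–G–Bb is a major chord — the form found in Bb major, not the diatonic iv (Ebm). Borrowed into Bb minor it is written IV.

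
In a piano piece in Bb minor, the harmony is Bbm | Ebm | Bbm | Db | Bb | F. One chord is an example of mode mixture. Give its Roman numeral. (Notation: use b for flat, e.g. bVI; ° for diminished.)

In Bb minor (with V from harmonic minor) the diatonic chords are Bbm, Cdim, Db, Ebm, F, Gb, Ab. Bbm, Ebm, Db and F all belong to that set. But Bb (Bb–D–F) is foreign: the diatonic i on degree 1 is Bbm, whereas Bb comes from Bb major. It is labeled I.

I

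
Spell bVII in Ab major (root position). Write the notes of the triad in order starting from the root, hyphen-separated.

Scale degree 7 in Ab major is G. bVII uses the lowered form, Gb, taken from Ab minor. Building the major chord from the parallel minor on Gb: Gb–Bb–Db.

Gb-Bb-Db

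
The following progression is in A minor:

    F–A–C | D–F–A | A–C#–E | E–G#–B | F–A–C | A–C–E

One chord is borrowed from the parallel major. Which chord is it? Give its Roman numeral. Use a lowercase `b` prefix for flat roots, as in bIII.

I

In A minor (with V from harmonic minor) the diatonic chords are Am, Bdim, C, Dm, E, F, G. F–A–C = F, D–F–A = Dm, E–G#–B = E and A–C–E = Am are all diatonic. A–C#–E is not: scale degree 1 in A minor carries Am (i). In A major the chord on that degree is A, so here it functions as I, borrowed from the parallel major.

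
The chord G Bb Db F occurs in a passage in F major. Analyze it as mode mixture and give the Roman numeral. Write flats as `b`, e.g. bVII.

iiø7

G is scale degree 2 in F major. Diatonically F major has Gm (ii) on that degree; G–Bb–Db–F is instead the half-diminished-seventh chord native to F minor, so it takes the label iiø7.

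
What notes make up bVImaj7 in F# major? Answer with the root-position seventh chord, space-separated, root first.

Scale degree 6 in F# major is D#. bVImaj7 uses the lowered form, D, taken from F# minor. Building the major-seventh chord from the parallel minor on D: D–F#–A–C#.

D F# A C#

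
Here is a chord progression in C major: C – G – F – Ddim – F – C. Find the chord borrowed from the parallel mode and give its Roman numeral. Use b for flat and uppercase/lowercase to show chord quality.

ii°

The diatonic triads in C major are C, Dm, Em, F, G, Am, Bdim. C, G and F all belong to that set. Ddim (D–F–Ab) doesn't fit — on degree 2 C major would have Dm (ii). Ddim is the degree-2 chord of C minor, so it is the borrowed ii°.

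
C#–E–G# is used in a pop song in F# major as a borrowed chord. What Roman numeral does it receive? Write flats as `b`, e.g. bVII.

The root C# is the diatonic 5th degree of F# major; the borrowing shows in the chord quality. C#–E–G# is a minor chord — the form found in F# minor, not the diatonic V (C#). Borrowed into F# major it is written v.

v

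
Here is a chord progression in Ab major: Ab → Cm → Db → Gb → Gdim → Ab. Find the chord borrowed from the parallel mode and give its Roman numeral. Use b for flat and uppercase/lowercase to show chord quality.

In Ab major the diatonic chords are Ab, Bbm, Cm, Db, Eb, Fm, Gdim. Of the given chords, Ab, Cm, Db and Gdim are diatonic. Gb (Gb–Bb–Db) is not: scale degree 7 in Ab major carries Gdim (vii°). In Ab minor the chord on that degree is Gb, so here it functions as bVII, borrowed from the parallel minor.

bVII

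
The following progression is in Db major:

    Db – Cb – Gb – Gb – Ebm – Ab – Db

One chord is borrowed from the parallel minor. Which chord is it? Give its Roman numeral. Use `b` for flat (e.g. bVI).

In Db major the diatonic chords are Db, Ebm, Fm, Gb, Ab, Bbm, Cdim. Db, Gb, Ebm and Ab are all diatonic. Cb (Cb–Eb–Gb) is not: scale degree 7 in Db major carries Cdim (vii°). In Db minor the chord on that degree is Cb, so here it functions as bVII, borrowed from the parallel minor.

bVII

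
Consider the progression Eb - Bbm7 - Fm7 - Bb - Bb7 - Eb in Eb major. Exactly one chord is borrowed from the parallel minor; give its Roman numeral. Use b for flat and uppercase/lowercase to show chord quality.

v7

The diatonic triads in Eb major are Eb, Fm, Gm, Ab, Bb, Cm, Ddim. Eb, Fm7, Bb and Bb7 all belong to that set. Bbm7 (Bb–Db–F–Ab) doesn't fit — on degree 5 Eb major would have Bb (V). Bbm7 is the degree-5 chord of Eb minor, so it is the borrowed v7.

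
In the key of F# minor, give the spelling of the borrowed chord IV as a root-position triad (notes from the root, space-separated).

IV is built on scale degree 4, which is B in both F# minor and its parallel. In F# major the chord on B is B–D#–F#.

B D# F#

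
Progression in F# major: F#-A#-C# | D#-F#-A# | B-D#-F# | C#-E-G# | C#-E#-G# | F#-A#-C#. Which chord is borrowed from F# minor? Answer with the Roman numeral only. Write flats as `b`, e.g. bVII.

v

In F# major the diatonic chords are F#, G#m, A#m, B, C#, D#m, E#dim. F#–A#–C# = F#, D#–F#–A# = D#m, B–D#–F# = B and C#–E#–G# = C# all belong to that set. But C#–E–G# is foreign: the diatonic V on degree 5 is C#, whereas C#m comes from F# minor. It is labeled v.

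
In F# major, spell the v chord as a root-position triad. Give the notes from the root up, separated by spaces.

C# E G#

The root, C#, is scale degree 5 — the same note in F# major and F# minor; only the chord quality changes. In F# minor the chord on C# is C#–E–G#.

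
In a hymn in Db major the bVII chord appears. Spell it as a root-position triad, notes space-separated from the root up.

Cb Eb Gb

The root of bVII is the lowered 7th degree: C becomes Cb. In Db minor the chord on Cb is Cb–Eb–Gb.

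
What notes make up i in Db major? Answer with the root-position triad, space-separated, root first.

Db Fb Ab

The root, Db, is scale degree 1 — the same note in Db major and Db minor; only the chord quality changes. Building the minor chord from the parallel minor on Db: Db–Fb–Ab.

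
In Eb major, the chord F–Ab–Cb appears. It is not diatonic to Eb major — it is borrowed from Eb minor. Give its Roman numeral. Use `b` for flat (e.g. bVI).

ii°

The root F is the diatonic 2nd degree of Eb major; the borrowing shows in the chord quality. Diatonically Eb major has Fm (ii) on that degree; F–Ab–Cb is instead the diminished chord native to Eb minor, so it takes the label ii°.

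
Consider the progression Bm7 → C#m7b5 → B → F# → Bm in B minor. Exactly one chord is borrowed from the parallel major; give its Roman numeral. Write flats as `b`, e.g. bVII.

I

B minor has the diatonic set Bm, C#dim, D, Em, F#, G, A (with V from harmonic minor). Of the given chords, Bm7, C#m7b5, F# and Bm are diatonic. B (B–D#–F#) is not: scale degree 1 in B minor carries Bm (i). In B major the chord on that degree is B, so here it functions as I, borrowed from the parallel major.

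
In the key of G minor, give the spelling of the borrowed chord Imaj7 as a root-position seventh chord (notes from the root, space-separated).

G B D F#

The root, G, is scale degree 1 — the same note in G minor and G major; only the chord quality changes. Stacking thirds in G major on G gives G–B–D–F#.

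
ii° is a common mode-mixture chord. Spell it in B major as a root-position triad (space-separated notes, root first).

C# E G

ii° is built on scale degree 2, which is C# in both B major and its parallel. Building the diminished chord from the parallel minor on C#: C#–E–G.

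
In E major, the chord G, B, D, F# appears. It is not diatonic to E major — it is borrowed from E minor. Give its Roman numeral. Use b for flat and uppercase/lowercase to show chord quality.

G is the lowered form of scale degree 3 in E major (the diatonic degree 3 is G#). G–B–D–F# is a major-seventh chord — the form found in E minor, not the diatonic iii (G#m). Borrowed into E major it is written bIIImaj7.

bIIImaj7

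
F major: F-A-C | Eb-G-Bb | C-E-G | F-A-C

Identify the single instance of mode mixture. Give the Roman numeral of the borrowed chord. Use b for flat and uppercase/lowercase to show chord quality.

The diatonic triads in F major are F, Gm, Am, Bb, C, Dm, Edim. F–A–C = F and C–E–G = C are both diatonic. Eb–G–Bb is not: scale degree 7 in F major carries Edim (vii°). In F minor the chord on that degree is Eb, so here it functions as bVII, borrowed from the parallel minor.

bVII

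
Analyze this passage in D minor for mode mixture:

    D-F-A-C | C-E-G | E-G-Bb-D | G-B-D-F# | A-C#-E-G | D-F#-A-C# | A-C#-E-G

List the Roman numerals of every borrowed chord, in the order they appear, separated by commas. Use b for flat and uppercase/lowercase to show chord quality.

The diatonic triads in D minor (with V from harmonic minor) are Dm, Edim, F, Gm, A, Bb, C. D–F–A–C = Dm7, C–E–G = C, E–G–Bb–D = Em7b5 and A–C#–E–G = A7 all belong to that set. But G–B–D–F# is foreign: the diatonic iv on degree 4 is Gm, whereas Gmaj7 comes from D major. It is labeled IVmaj7. But D–F#–A–C# is foreign: the diatonic i on degree 1 is Dm, whereas Dmaj7 comes from D major. It is labeled Imaj7.

IVmaj7, Imaj7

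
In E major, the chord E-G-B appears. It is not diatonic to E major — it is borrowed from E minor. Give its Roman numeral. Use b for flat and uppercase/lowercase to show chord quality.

i

E is scale degree 1 in E major. The diatonic chord on degree 1 would be E (I), but E–G–B is the minor chord from E minor. As a borrowed chord it is labeled i.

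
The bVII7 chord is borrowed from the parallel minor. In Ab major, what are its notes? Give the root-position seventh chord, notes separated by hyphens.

bVII7 is built on the lowered scale degree 7. In Ab major degree 7 is G; lowered it becomes Gb. Stacking thirds in Ab minor on Gb gives Gb–Bb–Db–Fb.

Gb-Bb-Db-Fb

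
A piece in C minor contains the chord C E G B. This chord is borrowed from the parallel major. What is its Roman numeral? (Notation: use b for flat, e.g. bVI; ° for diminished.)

Imaj7

C is scale degree 1 in C minor. Diatonically C minor has Cm (i) on that degree; C–E–G–B is instead the major-seventh chord native to C major, so it takes the label Imaj7.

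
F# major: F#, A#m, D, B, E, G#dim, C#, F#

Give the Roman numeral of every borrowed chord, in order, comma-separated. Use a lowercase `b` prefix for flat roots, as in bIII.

In F# major the diatonic chords are F#, G#m, A#m, B, C#, D#m, E#dim. F#, A#m, B and C# are all diatonic. D (D–F#–A) doesn't fit — on degree 6 F# major would have D#m (vi). D is the degree-6 chord of F# minor, so it is the borrowed bVI. But E (E–G#–B) is foreign: the diatonic vii° on degree 7 is E#dim, whereas E comes from F# minor. It is labeled bVII. But G#dim (G#–B–D) is foreign: the diatonic ii on degree 2 is G#m, whereas G#dim comes from F# minor. It is labeled ii°.

bVI, bVII, ii°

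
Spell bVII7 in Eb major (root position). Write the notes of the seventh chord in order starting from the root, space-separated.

Db F Ab Cb

Scale degree 7 in Eb major is D. bVII7 uses the lowered form, Db, taken from Eb minor. In Eb minor the chord on Db is Db–F–Ab–Cb.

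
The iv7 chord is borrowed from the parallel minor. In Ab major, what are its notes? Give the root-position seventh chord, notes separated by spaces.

The root, Db, is scale degree 4 — the same note in Ab major and Ab minor; only the chord quality changes. Building the minor-seventh chord from the parallel minor on Db: Db–Fb–Ab–Cb.

Db Fb Ab Cb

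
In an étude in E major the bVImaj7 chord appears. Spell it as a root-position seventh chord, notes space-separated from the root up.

C E G B

Scale degree 6 in E major is C#. bVImaj7 uses the lowered form, C, taken from E minor. Building the major-seventh chord from the parallel minor on C: C–E–G–B.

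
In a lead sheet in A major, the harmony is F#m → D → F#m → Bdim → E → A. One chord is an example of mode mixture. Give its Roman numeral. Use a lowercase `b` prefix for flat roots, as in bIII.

The diatonic triads in A major are A, Bm, C#m, D, E, F#m, G#dim. F#m, D, E and A all belong to that set. Bdim (B–D–F) is not: scale degree 2 in A major carries Bm (ii). In A minor the chord on that degree is Bdim, so here it functions as ii°, borrowed from the parallel minor.

ii°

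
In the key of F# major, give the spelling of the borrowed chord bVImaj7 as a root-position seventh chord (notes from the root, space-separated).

D F# A C#

bVImaj7 is built on the lowered scale degree 6. In F# major degree 6 is D#; lowered it becomes D. Building the major-seventh chord from the parallel minor on D: D–F#–A–C#.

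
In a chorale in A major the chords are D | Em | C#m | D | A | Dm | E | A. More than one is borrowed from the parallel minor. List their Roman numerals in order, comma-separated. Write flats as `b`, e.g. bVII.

v, iv

The diatonic triads in A major are A, Bm, C#m, D, E, F#m, G#dim. D, C#m, A and E all belong to that set. Em (E–G–B) is not: scale degree 5 in A major carries E (V). In A minor the chord on that degree is Em, so here it functions as v, borrowed from the parallel minor. But Dm (D–F–A) is foreign: the diatonic IV on degree 4 is D, whereas Dm comes from A minor. It is labeled iv.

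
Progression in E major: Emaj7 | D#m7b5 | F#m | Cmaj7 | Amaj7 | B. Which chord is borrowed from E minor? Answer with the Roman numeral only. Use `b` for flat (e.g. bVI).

bVImaj7

E major has the diatonic set E, F#m, G#m, A, B, C#m, D#dim. Emaj7, D#m7b5, F#m, Amaj7 and B all belong to that set. But Cmaj7 (C–E–G–B) is foreign: the diatonic vi on degree 6 is C#m, whereas Cmaj7 comes from E minor. It is labeled bVImaj7.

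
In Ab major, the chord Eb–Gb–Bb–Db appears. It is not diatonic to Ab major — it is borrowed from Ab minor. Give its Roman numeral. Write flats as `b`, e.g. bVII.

Eb is scale degree 5 in Ab major. The diatonic chord on degree 5 would be Eb (V), but Eb–Gb–Bb–Db is the minor-seventh chord from Ab minor. As a borrowed chord it is labeled v7.

v7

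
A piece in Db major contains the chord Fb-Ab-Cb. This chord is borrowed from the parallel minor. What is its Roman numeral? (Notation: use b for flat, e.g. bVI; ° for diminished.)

bIII

In Db major scale degree 3 is F; Fb is its lowered form, from Db minor. The diatonic chord on degree 3 would be Fm (iii), but Fb–Ab–Cb is the major chord from Db minor. As a borrowed chord it is labeled bIII.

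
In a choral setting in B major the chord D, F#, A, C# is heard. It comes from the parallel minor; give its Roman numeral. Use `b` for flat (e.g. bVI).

In B major scale degree 3 is D#; D is its lowered form, from B minor. The diatonic chord on degree 3 would be D#m (iii), but D–F#–A–C# is the major-seventh chord from B minor. As a borrowed chord it is labeled bIIImaj7.

bIIImaj7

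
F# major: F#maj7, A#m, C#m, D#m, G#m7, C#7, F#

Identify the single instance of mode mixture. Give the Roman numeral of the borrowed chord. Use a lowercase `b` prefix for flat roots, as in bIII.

In F# major the diatonic chords are F#, G#m, A#m, B, C#, D#m, E#dim. Of the given chords, F#maj7, A#m, D#m, G#m7, C#7 and F# are diatonic. C#m (C#–E–G#) is not: scale degree 5 in F# major carries C# (V). In F# minor the chord on that degree is C#m, so here it functions as v, borrowed from the parallel minor.

v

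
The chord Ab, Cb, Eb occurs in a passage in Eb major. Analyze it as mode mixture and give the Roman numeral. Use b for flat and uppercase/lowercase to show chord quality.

iv

The root Ab is the diatonic 4th degree of Eb major; the borrowing shows in the chord quality. The diatonic chord on degree 4 would be Ab (IV), but Ab–Cb–Eb is the minor chord from Eb minor. As a borrowed chord it is labeled iv.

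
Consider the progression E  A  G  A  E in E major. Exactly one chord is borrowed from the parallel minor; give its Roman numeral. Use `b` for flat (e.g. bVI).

bIII

E major has the diatonic set E, F#m, G#m, A, B, C#m, D#dim. E and A both belong to that set. G (G–B–D) doesn't fit — on degree 3 E major would have G#m (iii). G is the degree-3 chord of E minor, so it is the borrowed bIII.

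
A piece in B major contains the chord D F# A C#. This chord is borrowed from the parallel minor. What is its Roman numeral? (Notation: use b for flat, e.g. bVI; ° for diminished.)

bIIImaj7

In B major scale degree 3 is D#; D is its lowered form, from B minor. Diatonically B major has D#m (iii) on that degree; D–F#–A–C# is instead the major-seventh chord native to B minor, so it takes the label bIIImaj7.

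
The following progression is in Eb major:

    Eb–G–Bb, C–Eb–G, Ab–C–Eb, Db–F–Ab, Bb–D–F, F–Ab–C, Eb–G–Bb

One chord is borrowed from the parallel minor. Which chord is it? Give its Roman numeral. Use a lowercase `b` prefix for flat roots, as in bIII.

Eb major has the diatonic set Eb, Fm, Gm, Ab, Bb, Cm, Ddim. Of the given chords, Eb–G–Bb = Eb, C–Eb–G = Cm, Ab–C–Eb = Ab, Bb–D–F = Bb and F–Ab–C = Fm are diatonic. Db–F–Ab doesn't fit — on degree 7 Eb major would have Ddim (vii°). Db is the degree-7 chord of Eb minor, so it is the borrowed bVII.

bVII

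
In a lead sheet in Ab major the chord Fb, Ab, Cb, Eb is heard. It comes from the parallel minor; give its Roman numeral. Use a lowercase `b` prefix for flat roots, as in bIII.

bVImaj7

The root Fb is the lowered 6th scale degree — diatonically Ab major has F there. Fb–Ab–Cb–Eb is a major-seventh chord — the form found in Ab minor, not the diatonic vi (Fm). Borrowed into Ab major it is written bVImaj7.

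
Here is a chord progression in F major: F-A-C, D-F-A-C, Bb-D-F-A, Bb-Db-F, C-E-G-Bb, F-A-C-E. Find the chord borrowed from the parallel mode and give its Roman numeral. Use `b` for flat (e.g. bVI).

The diatonic triads in F major are F, Gm, Am, Bb, C, Dm, Edim. F–A–C = F, D–F–A–C = Dm7, Bb–D–F–A = Bbmaj7, C–E–G–Bb = C7 and F–A–C–E = Fmaj7 are all diatonic. Bb–Db–F doesn't fit — on degree 4 F major would have Bb (IV). Bbm is the degree-4 chord of F minor, so it is the borrowed iv.

iv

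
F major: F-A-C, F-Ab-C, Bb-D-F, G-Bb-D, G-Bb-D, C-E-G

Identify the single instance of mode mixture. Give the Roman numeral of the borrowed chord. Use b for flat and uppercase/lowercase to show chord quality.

The diatonic triads in F major are F, Gm, Am, Bb, C, Dm, Edim. F–A–C = F, Bb–D–F = Bb, G–Bb–D = Gm and C–E–G = C all belong to that set. F–Ab–C doesn't fit — on degree 1 F major would have F (I). Fm is the degree-1 chord of F minor, so it is the borrowed i.

i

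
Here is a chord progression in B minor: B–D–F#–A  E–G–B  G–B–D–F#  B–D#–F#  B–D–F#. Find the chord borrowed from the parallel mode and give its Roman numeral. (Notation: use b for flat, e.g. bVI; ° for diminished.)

I

In B minor (with V from harmonic minor) the diatonic chords are Bm, C#dim, D, Em, F#, G, A. B–D–F#–A = Bm7, E–G–B = Em, G–B–D–F# = Gmaj7 and B–D–F# = Bm all belong to that set. But B–D#–F# is foreign: the diatonic i on degree 1 is Bm, whereas B comes from B major. It is labeled I.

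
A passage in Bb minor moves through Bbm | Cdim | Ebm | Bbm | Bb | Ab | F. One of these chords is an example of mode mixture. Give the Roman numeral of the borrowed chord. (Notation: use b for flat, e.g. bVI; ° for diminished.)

I

The diatonic triads in Bb minor (with V from harmonic minor) are Bbm, Cdim, Db, Ebm, F, Gb, Ab. Bbm, Cdim, Ebm, Ab and F all belong to that set. Bb (Bb–D–F) is not: scale degree 1 in Bb minor carries Bbm (i). In Bb major the chord on that degree is Bb, so here it functions as I, borrowed from the parallel major.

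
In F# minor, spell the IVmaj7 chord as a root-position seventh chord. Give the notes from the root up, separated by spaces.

B D# F# A#

The root, B, is scale degree 4 — the same note in F# minor and F# major; only the chord quality changes. Building the major-seventh chord from the parallel major on B: B–D#–F#–A#.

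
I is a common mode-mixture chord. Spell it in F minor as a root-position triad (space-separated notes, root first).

F A C

I is built on scale degree 1, which is F in both F minor and its parallel. Stacking thirds in F major on F gives F–A–C.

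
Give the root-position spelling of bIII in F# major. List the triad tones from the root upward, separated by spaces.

Scale degree 3 in F# major is A#. bIII uses the lowered form, A, taken from F# minor. In F# minor the chord on A is A–C#–E.

A C# E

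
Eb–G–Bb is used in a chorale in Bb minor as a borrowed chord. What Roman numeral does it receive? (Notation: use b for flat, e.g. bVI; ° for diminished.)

The root Eb is the diatonic 4th degree of Bb minor; the borrowing shows in the chord quality. Eb–G–Bb is a major chord — the form found in Bb major, not the diatonic iv (Ebm). Borrowed into Bb minor it is written IV.

IV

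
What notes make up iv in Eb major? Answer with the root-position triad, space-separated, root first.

Ab Cb Eb

iv is built on scale degree 4, which is Ab in both Eb major and its parallel. In Eb minor the chord on Ab is Ab–Cb–Eb.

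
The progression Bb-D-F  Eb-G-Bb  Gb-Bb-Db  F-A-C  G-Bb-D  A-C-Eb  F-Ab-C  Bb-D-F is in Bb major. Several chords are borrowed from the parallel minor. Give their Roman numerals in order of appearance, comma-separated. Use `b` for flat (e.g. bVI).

bVI, v

In Bb major the diatonic chords are Bb, Cm, Dm, Eb, F, Gm, Adim. Bb–D–F = Bb, Eb–G–Bb = Eb, F–A–C = F, G–Bb–D = Gm and A–C–Eb = Adim all belong to that set. But Gb–Bb–Db is foreign: the diatonic vi on degree 6 is Gm, whereas Gb comes from Bb minor. It is labeled bVI. F–Ab–C is not: scale degree 5 in Bb major carries F (V). In Bb minor the chord on that degree is Fm, so here it functions as v, borrowed from the parallel minor.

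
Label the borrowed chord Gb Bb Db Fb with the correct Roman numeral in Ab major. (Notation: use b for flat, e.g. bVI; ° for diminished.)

bVII7

The root Gb is the lowered 7th scale degree — diatonically Ab major has G there. Gb–Bb–Db–Fb is a dominant-seventh chord — the form found in Ab minor, not the diatonic vii° (Gdim). Borrowed into Ab major it is written bVII7.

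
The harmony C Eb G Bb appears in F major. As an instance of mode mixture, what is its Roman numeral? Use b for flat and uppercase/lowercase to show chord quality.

v7

C is scale degree 5 in F major. The diatonic chord on degree 5 would be C (V), but C–Eb–G–Bb is the minor-seventh chord from F minor. As a borrowed chord it is labeled v7.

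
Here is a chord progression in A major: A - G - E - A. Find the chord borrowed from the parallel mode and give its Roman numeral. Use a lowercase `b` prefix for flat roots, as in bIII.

bVII

The diatonic triads in A major are A, Bm, C#m, D, E, F#m, G#dim. A and E are both diatonic. G (G–B–D) doesn't fit — on degree 7 A major would have G#dim (vii°). G is the degree-7 chord of A minor, so it is the borrowed bVII.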